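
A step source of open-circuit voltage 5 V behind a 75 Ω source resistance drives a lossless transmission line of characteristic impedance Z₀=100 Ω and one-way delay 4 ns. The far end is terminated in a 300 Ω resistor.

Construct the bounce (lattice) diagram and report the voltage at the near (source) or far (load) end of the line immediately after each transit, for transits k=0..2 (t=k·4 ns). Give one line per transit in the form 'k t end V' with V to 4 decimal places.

0 0 source 2.8571
1 4 load 4.2857
2 8 source 4.0816

Γ_L=0.500000, Γ_S=-0.142857; launch V₁=5·100/175=2.857143
k=0 src: V=2.8571
k=1 load: inc=2.857143, refl=2.857143·0.500000=1.4286; V=0.000000+2.857143+1.428571=4.2857
k=2 src: inc=1.428571, refl=1.428571·-0.142857=-0.2041; V=2.857143+1.428571+-0.204082=4.0816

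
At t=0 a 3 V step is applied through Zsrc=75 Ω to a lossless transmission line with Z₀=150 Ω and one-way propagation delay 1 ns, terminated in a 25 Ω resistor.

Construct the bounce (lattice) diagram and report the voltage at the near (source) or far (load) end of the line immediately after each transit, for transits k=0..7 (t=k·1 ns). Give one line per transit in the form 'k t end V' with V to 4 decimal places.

0 0 source 2.0000
1 1 load 0.5714
2 2 source 1.0476
3 3 load 0.7075
4 4 source 0.8209
5 5 load 0.7399
6 6 source 0.7669
7 7 load 0.7476

Γ_L=-0.714286, Γ_S=-0.333333; launch V₁=3·150/225=2.000000
k=0 src: V=2.0000
k=1 load: inc=2.000000, refl=2.000000·-0.714286=-1.4286; V=0.000000+2.000000+-1.428571=0.5714
k=2 src: inc=-1.428571, refl=-1.428571·-0.333333=0.4762; V=2.000000+-1.428571+0.476190=1.0476
k=3 load: inc=0.476190, refl=0.476190·-0.714286=-0.3401; V=0.571429+0.476190+-0.340136=0.7075
k=4 src: inc=-0.340136, refl=-0.340136·-0.333333=0.1134; V=1.047619+-0.340136+0.113379=0.8209
k=5 load: inc=0.113379, refl=0.113379·-0.714286=-0.0810; V=0.707483+0.113379+-0.080985=0.7399
k=6 src: inc=-0.080985, refl=-0.080985·-0.333333=0.0270; V=0.820862+-0.080985+0.026995=0.7669
k=7 load: inc=0.026995, refl=0.026995·-0.714286=-0.0193; V=0.739877+0.026995+-0.019282=0.7476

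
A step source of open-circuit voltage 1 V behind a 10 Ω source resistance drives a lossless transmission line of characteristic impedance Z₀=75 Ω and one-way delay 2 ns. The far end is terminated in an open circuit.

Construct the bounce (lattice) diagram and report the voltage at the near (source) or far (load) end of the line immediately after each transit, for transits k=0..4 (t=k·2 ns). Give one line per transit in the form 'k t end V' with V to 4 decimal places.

Γ_L=1.000000, Γ_S=-0.764706; launch V₁=1·75/85=0.882353
k=0 src: V=0.8824
k=1 load: inc=0.882353, refl=0.882353·1.000000=0.8824; V=0.000000+0.882353+0.882353=1.7647
k=2 src: inc=0.882353, refl=0.882353·-0.764706=-0.6747; V=0.882353+0.882353+-0.674740=1.0900
k=3 load: inc=-0.674740, refl=-0.674740·1.000000=-0.6747; V=1.764706+-0.674740+-0.674740=0.4152
k=4 src: inc=-0.674740, refl=-0.674740·-0.764706=0.5160; V=1.089965+-0.674740+0.515978=0.9312

0 0 source 0.8824
1 2 load 1.7647
2 4 source 1.0900
3 6 load 0.4152
4 8 source 0.9312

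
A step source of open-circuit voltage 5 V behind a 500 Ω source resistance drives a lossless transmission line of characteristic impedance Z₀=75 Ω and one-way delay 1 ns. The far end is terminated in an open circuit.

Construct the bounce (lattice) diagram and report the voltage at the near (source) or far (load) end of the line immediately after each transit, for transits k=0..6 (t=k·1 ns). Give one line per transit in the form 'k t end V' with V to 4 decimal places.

0 0 source 0.6522
1 1 load 1.3043
2 2 source 1.7864
3 3 load 2.2684
4 4 source 2.6247
5 5 load 2.9810
6 6 source 3.2444

Γ_L=1.000000, Γ_S=0.739130; launch V₁=5·75/575=0.652174
k=0 src: V=0.6522
k=1 load: inc=0.652174, refl=0.652174·1.000000=0.6522; V=0.000000+0.652174+0.652174=1.3043
k=2 src: inc=0.652174, refl=0.652174·0.739130=0.4820; V=0.652174+0.652174+0.482042=1.7864
k=3 load: inc=0.482042, refl=0.482042·1.000000=0.4820; V=1.304348+0.482042+0.482042=2.2684
k=4 src: inc=0.482042, refl=0.482042·0.739130=0.3563; V=1.786389+0.482042+0.356292=2.6247
k=5 load: inc=0.356292, refl=0.356292·1.000000=0.3563; V=2.268431+0.356292+0.356292=2.9810
k=6 src: inc=0.356292, refl=0.356292·0.739130=0.2633; V=2.624723+0.356292+0.263346=3.2444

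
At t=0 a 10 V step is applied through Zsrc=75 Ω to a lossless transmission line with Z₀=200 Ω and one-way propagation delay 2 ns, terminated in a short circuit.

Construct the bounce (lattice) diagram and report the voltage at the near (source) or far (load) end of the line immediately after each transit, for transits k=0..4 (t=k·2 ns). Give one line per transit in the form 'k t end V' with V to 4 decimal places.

0 0 source 7.2727
1 2 load 0.0000
2 4 source 3.3058
3 6 load 0.0000
4 8 source 1.5026

Γ_L=-1.000000, Γ_S=-0.454545; launch V₁=10·200/275=7.272727
k=0 src: V=7.2727
k=1 load: inc=7.272727, refl=7.272727·-1.000000=-7.2727; V=0.000000+7.272727+-7.272727=0.0000
k=2 src: inc=-7.272727, refl=-7.272727·-0.454545=3.3058; V=7.272727+-7.272727+3.305785=3.3058
k=3 load: inc=3.305785, refl=3.305785·-1.000000=-3.3058; V=0.000000+3.305785+-3.305785=0.0000
k=4 src: inc=-3.305785, refl=-3.305785·-0.454545=1.5026; V=3.305785+-3.305785+1.502630=1.5026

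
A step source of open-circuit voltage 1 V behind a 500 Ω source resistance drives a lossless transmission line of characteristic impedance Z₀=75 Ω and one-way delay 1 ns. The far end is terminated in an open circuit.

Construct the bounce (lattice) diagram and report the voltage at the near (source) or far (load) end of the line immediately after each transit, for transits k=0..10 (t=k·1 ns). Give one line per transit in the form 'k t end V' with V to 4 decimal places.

Γ_L=1.000000, Γ_S=0.739130; launch V₁=1·75/575=0.130435
k=0 src: V=0.1304
k=1 load: inc=0.130435, refl=0.130435·1.000000=0.1304; V=0.000000+0.130435+0.130435=0.2609
k=2 src: inc=0.130435, refl=0.130435·0.739130=0.0964; V=0.130435+0.130435+0.096408=0.3573
k=3 load: inc=0.096408, refl=0.096408·1.000000=0.0964; V=0.260870+0.096408+0.096408=0.4537
k=4 src: inc=0.096408, refl=0.096408·0.739130=0.0713; V=0.357278+0.096408+0.071258=0.5249
k=5 load: inc=0.071258, refl=0.071258·1.000000=0.0713; V=0.453686+0.071258+0.071258=0.5962
k=6 src: inc=0.071258, refl=0.071258·0.739130=0.0527; V=0.524945+0.071258+0.052669=0.6489
k=7 load: inc=0.052669, refl=0.052669·1.000000=0.0527; V=0.596203+0.052669+0.052669=0.7015
k=8 src: inc=0.052669, refl=0.052669·0.739130=0.0389; V=0.648872+0.052669+0.038929=0.7405
k=9 load: inc=0.038929, refl=0.038929·1.000000=0.0389; V=0.701541+0.038929+0.038929=0.7794
k=10 src: inc=0.038929, refl=0.038929·0.739130=0.0288; V=0.740471+0.038929+0.028774=0.8082

0 0 source 0.1304
1 1 load 0.2609
2 2 source 0.3573
3 3 load 0.4537
4 4 source 0.5249
5 5 load 0.5962
6 6 source 0.6489
7 7 load 0.7015
8 8 source 0.7405
9 9 load 0.7794
10 10 source 0.8082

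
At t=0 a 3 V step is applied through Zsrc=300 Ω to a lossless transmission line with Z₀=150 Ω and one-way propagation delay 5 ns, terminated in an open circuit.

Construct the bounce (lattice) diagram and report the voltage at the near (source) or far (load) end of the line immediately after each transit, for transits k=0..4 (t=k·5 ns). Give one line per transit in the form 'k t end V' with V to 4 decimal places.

Γ_L=1.000000, Γ_S=0.333333; launch V₁=3·150/450=1.000000
k=0 src: V=1.0000
k=1 load: inc=1.000000, refl=1.000000·1.000000=1.0000; V=0.000000+1.000000+1.000000=2.0000
k=2 src: inc=1.000000, refl=1.000000·0.333333=0.3333; V=1.000000+1.000000+0.333333=2.3333
k=3 load: inc=0.333333, refl=0.333333·1.000000=0.3333; V=2.000000+0.333333+0.333333=2.6667
k=4 src: inc=0.333333, refl=0.333333·0.333333=0.1111; V=2.333333+0.333333+0.111111=2.7778

0 0 source 1.0000
1 5 load 2.0000
2 10 source 2.3333
3 15 load 2.6667
4 20 source 2.7778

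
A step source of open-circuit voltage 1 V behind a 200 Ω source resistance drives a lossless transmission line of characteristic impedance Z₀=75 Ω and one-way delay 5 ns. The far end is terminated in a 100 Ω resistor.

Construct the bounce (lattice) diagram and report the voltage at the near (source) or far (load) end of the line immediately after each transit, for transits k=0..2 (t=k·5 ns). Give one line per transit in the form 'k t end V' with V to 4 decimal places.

Γ_L=0.142857, Γ_S=0.454545; launch V₁=1·75/275=0.272727
k=0 src: V=0.2727
k=1 load: inc=0.272727, refl=0.272727·0.142857=0.0390; V=0.000000+0.272727+0.038961=0.3117
k=2 src: inc=0.038961, refl=0.038961·0.454545=0.0177; V=0.272727+0.038961+0.017710=0.3294

0 0 source 0.2727
1 5 load 0.3117
2 10 source 0.3294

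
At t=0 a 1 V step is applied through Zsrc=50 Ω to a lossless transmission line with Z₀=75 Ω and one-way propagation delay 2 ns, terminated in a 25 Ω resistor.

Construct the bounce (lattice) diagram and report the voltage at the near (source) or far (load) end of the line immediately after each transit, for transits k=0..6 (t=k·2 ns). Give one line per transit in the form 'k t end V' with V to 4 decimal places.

Γ_L=-0.500000, Γ_S=-0.200000; launch V₁=1·75/125=0.600000
k=0 src: V=0.6000
k=1 load: inc=0.600000, refl=0.600000·-0.500000=-0.3000; V=0.000000+0.600000+-0.300000=0.3000
k=2 src: inc=-0.300000, refl=-0.300000·-0.200000=0.0600; V=0.600000+-0.300000+0.060000=0.3600
k=3 load: inc=0.060000, refl=0.060000·-0.500000=-0.0300; V=0.300000+0.060000+-0.030000=0.3300
k=4 src: inc=-0.030000, refl=-0.030000·-0.200000=0.0060; V=0.360000+-0.030000+0.006000=0.3360
k=5 load: inc=0.006000, refl=0.006000·-0.500000=-0.0030; V=0.330000+0.006000+-0.003000=0.3330
k=6 src: inc=-0.003000, refl=-0.003000·-0.200000=0.0006; V=0.336000+-0.003000+0.000600=0.3336

0 0 source 0.6000
1 2 load 0.3000
2 4 source 0.3600
3 6 load 0.3300
4 8 source 0.3360
5 10 load 0.3330
6 12 source 0.3336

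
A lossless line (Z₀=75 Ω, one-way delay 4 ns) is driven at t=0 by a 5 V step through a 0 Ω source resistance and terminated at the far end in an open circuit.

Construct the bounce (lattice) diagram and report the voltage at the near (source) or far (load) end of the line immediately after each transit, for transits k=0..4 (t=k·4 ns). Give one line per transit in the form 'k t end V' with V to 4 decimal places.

0 0 source 5.0000
1 4 load 10.0000
2 8 source 5.0000
3 12 load 0.0000
4 16 source 5.0000

Γ_L=1.000000, Γ_S=-1.000000; launch V₁=5·75/75=5.000000
k=0 src: V=5.0000
k=1 load: inc=5.000000, refl=5.000000·1.000000=5.0000; V=0.000000+5.000000+5.000000=10.0000
k=2 src: inc=5.000000, refl=5.000000·-1.000000=-5.0000; V=5.000000+5.000000+-5.000000=5.0000
k=3 load: inc=-5.000000, refl=-5.000000·1.000000=-5.0000; V=10.000000+-5.000000+-5.000000=0.0000
k=4 src: inc=-5.000000, refl=-5.000000·-1.000000=5.0000; V=5.000000+-5.000000+5.000000=5.0000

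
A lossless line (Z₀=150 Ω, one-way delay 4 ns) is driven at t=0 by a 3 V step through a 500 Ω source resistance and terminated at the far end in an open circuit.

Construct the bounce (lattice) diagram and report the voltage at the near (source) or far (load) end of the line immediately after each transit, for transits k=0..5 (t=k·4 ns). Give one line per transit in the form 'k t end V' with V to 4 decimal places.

Γ_L=1.000000, Γ_S=0.538462; launch V₁=3·150/650=0.692308
k=0 src: V=0.6923
k=1 load: inc=0.692308, refl=0.692308·1.000000=0.6923; V=0.000000+0.692308+0.692308=1.3846
k=2 src: inc=0.692308, refl=0.692308·0.538462=0.3728; V=0.692308+0.692308+0.372781=1.7574
k=3 load: inc=0.372781, refl=0.372781·1.000000=0.3728; V=1.384615+0.372781+0.372781=2.1302
k=4 src: inc=0.372781, refl=0.372781·0.538462=0.2007; V=1.757396+0.372781+0.200728=2.3309
k=5 load: inc=0.200728, refl=0.200728·1.000000=0.2007; V=2.130178+0.200728+0.200728=2.5316

0 0 source 0.6923
1 4 load 1.3846
2 8 source 1.7574
3 12 load 2.1302
4 16 source 2.3309
5 20 load 2.5316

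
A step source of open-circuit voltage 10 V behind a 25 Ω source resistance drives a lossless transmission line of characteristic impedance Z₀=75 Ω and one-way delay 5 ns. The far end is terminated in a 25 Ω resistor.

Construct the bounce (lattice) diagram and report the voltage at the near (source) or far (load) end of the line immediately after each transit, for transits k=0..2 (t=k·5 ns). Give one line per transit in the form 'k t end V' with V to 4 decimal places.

Γ_L=-0.500000, Γ_S=-0.500000; launch V₁=10·75/100=7.500000
k=0 src: V=7.5000
k=1 load: inc=7.500000, refl=7.500000·-0.500000=-3.7500; V=0.000000+7.500000+-3.750000=3.7500
k=2 src: inc=-3.750000, refl=-3.750000·-0.500000=1.8750; V=7.500000+-3.750000+1.875000=5.6250

0 0 source 7.5000
1 5 load 3.7500
2 10 source 5.6250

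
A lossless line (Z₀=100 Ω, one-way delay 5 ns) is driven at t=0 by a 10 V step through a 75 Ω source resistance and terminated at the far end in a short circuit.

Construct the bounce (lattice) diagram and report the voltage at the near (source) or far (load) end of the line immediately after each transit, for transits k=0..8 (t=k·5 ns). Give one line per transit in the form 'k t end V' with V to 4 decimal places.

Γ_L=-1.000000, Γ_S=-0.142857; launch V₁=10·100/175=5.714286
k=0 src: V=5.7143
k=1 load: inc=5.714286, refl=5.714286·-1.000000=-5.7143; V=0.000000+5.714286+-5.714286=0.0000
k=2 src: inc=-5.714286, refl=-5.714286·-0.142857=0.8163; V=5.714286+-5.714286+0.816327=0.8163
k=3 load: inc=0.816327, refl=0.816327·-1.000000=-0.8163; V=0.000000+0.816327+-0.816327=0.0000
k=4 src: inc=-0.816327, refl=-0.816327·-0.142857=0.1166; V=0.816327+-0.816327+0.116618=0.1166
k=5 load: inc=0.116618, refl=0.116618·-1.000000=-0.1166; V=0.000000+0.116618+-0.116618=0.0000
k=6 src: inc=-0.116618, refl=-0.116618·-0.142857=0.0167; V=0.116618+-0.116618+0.016660=0.0167
k=7 load: inc=0.016660, refl=0.016660·-1.000000=-0.0167; V=0.000000+0.016660+-0.016660=0.0000
k=8 src: inc=-0.016660, refl=-0.016660·-0.142857=0.0024; V=0.016660+-0.016660+0.002380=0.0024

0 0 source 5.7143
1 5 load 0.0000
2 10 source 0.8163
3 15 load 0.0000
4 20 source 0.1166
5 25 load 0.0000
6 30 source 0.0167
7 35 load 0.0000
8 40 source 0.0024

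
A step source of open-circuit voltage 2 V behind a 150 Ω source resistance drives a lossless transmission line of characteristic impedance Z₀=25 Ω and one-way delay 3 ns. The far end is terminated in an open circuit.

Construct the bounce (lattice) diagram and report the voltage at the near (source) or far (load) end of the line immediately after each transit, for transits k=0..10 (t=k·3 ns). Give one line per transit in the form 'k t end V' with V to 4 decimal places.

Γ_L=1.000000, Γ_S=0.714286; launch V₁=2·25/175=0.285714
k=0 src: V=0.2857
k=1 load: inc=0.285714, refl=0.285714·1.000000=0.2857; V=0.000000+0.285714+0.285714=0.5714
k=2 src: inc=0.285714, refl=0.285714·0.714286=0.2041; V=0.285714+0.285714+0.204082=0.7755
k=3 load: inc=0.204082, refl=0.204082·1.000000=0.2041; V=0.571429+0.204082+0.204082=0.9796
k=4 src: inc=0.204082, refl=0.204082·0.714286=0.1458; V=0.775510+0.204082+0.145773=1.1254
k=5 load: inc=0.145773, refl=0.145773·1.000000=0.1458; V=0.979592+0.145773+0.145773=1.2711
k=6 src: inc=0.145773, refl=0.145773·0.714286=0.1041; V=1.125364+0.145773+0.104123=1.3753
k=7 load: inc=0.104123, refl=0.104123·1.000000=0.1041; V=1.271137+0.104123+0.104123=1.4794
k=8 src: inc=0.104123, refl=0.104123·0.714286=0.0744; V=1.375260+0.104123+0.074374=1.5538
k=9 load: inc=0.074374, refl=0.074374·1.000000=0.0744; V=1.479384+0.074374+0.074374=1.6281
k=10 src: inc=0.074374, refl=0.074374·0.714286=0.0531; V=1.553757+0.074374+0.053124=1.6813

0 0 source 0.2857
1 3 load 0.5714
2 6 source 0.7755
3 9 load 0.9796
4 12 source 1.1254
5 15 load 1.2711
6 18 source 1.3753
7 21 load 1.4794
8 24 source 1.5538
9 27 load 1.6281
10 30 source 1.6813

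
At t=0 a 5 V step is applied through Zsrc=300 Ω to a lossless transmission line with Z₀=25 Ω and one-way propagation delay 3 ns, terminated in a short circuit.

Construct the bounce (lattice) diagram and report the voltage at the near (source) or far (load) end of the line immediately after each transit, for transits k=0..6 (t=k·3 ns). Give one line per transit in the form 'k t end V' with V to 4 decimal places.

Γ_L=-1.000000, Γ_S=0.846154; launch V₁=5·25/325=0.384615
k=0 src: V=0.3846
k=1 load: inc=0.384615, refl=0.384615·-1.000000=-0.3846; V=0.000000+0.384615+-0.384615=0.0000
k=2 src: inc=-0.384615, refl=-0.384615·0.846154=-0.3254; V=0.384615+-0.384615+-0.325444=-0.3254
k=3 load: inc=-0.325444, refl=-0.325444·-1.000000=0.3254; V=0.000000+-0.325444+0.325444=0.0000
k=4 src: inc=0.325444, refl=0.325444·0.846154=0.2754; V=-0.325444+0.325444+0.275376=0.2754
k=5 load: inc=0.275376, refl=0.275376·-1.000000=-0.2754; V=0.000000+0.275376+-0.275376=0.0000
k=6 src: inc=-0.275376, refl=-0.275376·0.846154=-0.2330; V=0.275376+-0.275376+-0.233010=-0.2330

0 0 source 0.3846
1 3 load 0.0000
2 6 source -0.3254
3 9 load 0.0000
4 12 source 0.2754
5 15 load 0.0000
6 18 source -0.2330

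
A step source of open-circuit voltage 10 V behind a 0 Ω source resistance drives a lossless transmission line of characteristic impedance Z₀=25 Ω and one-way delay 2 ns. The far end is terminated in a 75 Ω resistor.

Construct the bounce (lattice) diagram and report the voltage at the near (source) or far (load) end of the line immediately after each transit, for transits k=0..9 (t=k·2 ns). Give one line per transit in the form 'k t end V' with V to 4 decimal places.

Γ_L=0.500000, Γ_S=-1.000000; launch V₁=10·25/25=10.000000
k=0 src: V=10.0000
k=1 load: inc=10.000000, refl=10.000000·0.500000=5.0000; V=0.000000+10.000000+5.000000=15.0000
k=2 src: inc=5.000000, refl=5.000000·-1.000000=-5.0000; V=10.000000+5.000000+-5.000000=10.0000
k=3 load: inc=-5.000000, refl=-5.000000·0.500000=-2.5000; V=15.000000+-5.000000+-2.500000=7.5000
k=4 src: inc=-2.500000, refl=-2.500000·-1.000000=2.5000; V=10.000000+-2.500000+2.500000=10.0000
k=5 load: inc=2.500000, refl=2.500000·0.500000=1.2500; V=7.500000+2.500000+1.250000=11.2500
k=6 src: inc=1.250000, refl=1.250000·-1.000000=-1.2500; V=10.000000+1.250000+-1.250000=10.0000
k=7 load: inc=-1.250000, refl=-1.250000·0.500000=-0.6250; V=11.250000+-1.250000+-0.625000=9.3750
k=8 src: inc=-0.625000, refl=-0.625000·-1.000000=0.6250; V=10.000000+-0.625000+0.625000=10.0000
k=9 load: inc=0.625000, refl=0.625000·0.500000=0.3125; V=9.375000+0.625000+0.312500=10.3125

0 0 source 10.0000
1 2 load 15.0000
2 4 source 10.0000
3 6 load 7.5000
4 8 source 10.0000
5 10 load 11.2500
6 12 source 10.0000
7 14 load 9.3750
8 16 source 10.0000
9 18 load 10.3125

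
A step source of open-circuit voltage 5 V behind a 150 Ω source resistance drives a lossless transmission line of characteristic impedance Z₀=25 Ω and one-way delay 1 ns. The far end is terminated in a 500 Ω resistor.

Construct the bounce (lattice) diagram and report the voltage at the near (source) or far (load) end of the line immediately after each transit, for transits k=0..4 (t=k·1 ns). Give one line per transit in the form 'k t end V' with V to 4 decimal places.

Γ_L=0.904762, Γ_S=0.714286; launch V₁=5·25/175=0.714286
k=0 src: V=0.7143
k=1 load: inc=0.714286, refl=0.714286·0.904762=0.6463; V=0.000000+0.714286+0.646259=1.3605
k=2 src: inc=0.646259, refl=0.646259·0.714286=0.4616; V=0.714286+0.646259+0.461613=1.8222
k=3 load: inc=0.461613, refl=0.461613·0.904762=0.4177; V=1.360544+0.461613+0.417650=2.2398
k=4 src: inc=0.417650, refl=0.417650·0.714286=0.2983; V=1.822157+0.417650+0.298321=2.5381

0 0 source 0.7143
1 1 load 1.3605
2 2 source 1.8222
3 3 load 2.2398
4 4 source 2.5381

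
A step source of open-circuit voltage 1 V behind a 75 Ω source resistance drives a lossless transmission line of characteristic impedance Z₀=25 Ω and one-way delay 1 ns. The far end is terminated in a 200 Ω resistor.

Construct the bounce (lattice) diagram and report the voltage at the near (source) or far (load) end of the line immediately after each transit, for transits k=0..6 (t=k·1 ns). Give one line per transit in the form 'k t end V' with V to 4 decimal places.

0 0 source 0.2500
1 1 load 0.4444
2 2 source 0.5417
3 3 load 0.6173
4 4 source 0.6551
5 5 load 0.6845
6 6 source 0.6992

Γ_L=0.777778, Γ_S=0.500000; launch V₁=1·25/100=0.250000
k=0 src: V=0.2500
k=1 load: inc=0.250000, refl=0.250000·0.777778=0.1944; V=0.000000+0.250000+0.194444=0.4444
k=2 src: inc=0.194444, refl=0.194444·0.500000=0.0972; V=0.250000+0.194444+0.097222=0.5417
k=3 load: inc=0.097222, refl=0.097222·0.777778=0.0756; V=0.444444+0.097222+0.075617=0.6173
k=4 src: inc=0.075617, refl=0.075617·0.500000=0.0378; V=0.541667+0.075617+0.037809=0.6551
k=5 load: inc=0.037809, refl=0.037809·0.777778=0.0294; V=0.617284+0.037809+0.029407=0.6845
k=6 src: inc=0.029407, refl=0.029407·0.500000=0.0147; V=0.655093+0.029407+0.014703=0.6992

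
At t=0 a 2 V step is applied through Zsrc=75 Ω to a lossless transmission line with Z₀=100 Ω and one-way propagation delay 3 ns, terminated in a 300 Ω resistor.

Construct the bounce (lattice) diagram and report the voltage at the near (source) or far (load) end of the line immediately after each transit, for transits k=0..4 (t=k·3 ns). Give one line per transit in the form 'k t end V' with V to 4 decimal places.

Γ_L=0.500000, Γ_S=-0.142857; launch V₁=2·100/175=1.142857
k=0 src: V=1.1429
k=1 load: inc=1.142857, refl=1.142857·0.500000=0.5714; V=0.000000+1.142857+0.571429=1.7143
k=2 src: inc=0.571429, refl=0.571429·-0.142857=-0.0816; V=1.142857+0.571429+-0.081633=1.6327
k=3 load: inc=-0.081633, refl=-0.081633·0.500000=-0.0408; V=1.714286+-0.081633+-0.040816=1.5918
k=4 src: inc=-0.040816, refl=-0.040816·-0.142857=0.0058; V=1.632653+-0.040816+0.005831=1.5977

0 0 source 1.1429
1 3 load 1.7143
2 6 source 1.6327
3 9 load 1.5918
4 12 source 1.5977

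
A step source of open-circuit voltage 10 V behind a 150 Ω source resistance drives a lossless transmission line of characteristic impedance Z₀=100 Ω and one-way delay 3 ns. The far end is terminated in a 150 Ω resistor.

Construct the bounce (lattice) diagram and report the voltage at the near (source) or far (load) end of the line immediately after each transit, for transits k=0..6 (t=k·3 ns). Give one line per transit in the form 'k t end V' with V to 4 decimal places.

Γ_L=0.200000, Γ_S=0.200000; launch V₁=10·100/250=4.000000
k=0 src: V=4.0000
k=1 load: inc=4.000000, refl=4.000000·0.200000=0.8000; V=0.000000+4.000000+0.800000=4.8000
k=2 src: inc=0.800000, refl=0.800000·0.200000=0.1600; V=4.000000+0.800000+0.160000=4.9600
k=3 load: inc=0.160000, refl=0.160000·0.200000=0.0320; V=4.800000+0.160000+0.032000=4.9920
k=4 src: inc=0.032000, refl=0.032000·0.200000=0.0064; V=4.960000+0.032000+0.006400=4.9984
k=5 load: inc=0.006400, refl=0.006400·0.200000=0.0013; V=4.992000+0.006400+0.001280=4.9997
k=6 src: inc=0.001280, refl=0.001280·0.200000=0.0003; V=4.998400+0.001280+0.000256=4.9999

0 0 source 4.0000
1 3 load 4.8000
2 6 source 4.9600
3 9 load 4.9920
4 12 source 4.9984
5 15 load 4.9997
6 18 source 4.9999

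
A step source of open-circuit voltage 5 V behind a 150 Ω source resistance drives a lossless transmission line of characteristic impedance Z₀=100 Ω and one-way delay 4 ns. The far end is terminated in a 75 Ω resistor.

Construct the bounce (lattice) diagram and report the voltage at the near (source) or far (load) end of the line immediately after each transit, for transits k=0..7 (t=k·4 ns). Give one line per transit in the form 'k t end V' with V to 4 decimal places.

Γ_L=-0.142857, Γ_S=0.200000; launch V₁=5·100/250=2.000000
k=0 src: V=2.0000
k=1 load: inc=2.000000, refl=2.000000·-0.142857=-0.2857; V=0.000000+2.000000+-0.285714=1.7143
k=2 src: inc=-0.285714, refl=-0.285714·0.200000=-0.0571; V=2.000000+-0.285714+-0.057143=1.6571
k=3 load: inc=-0.057143, refl=-0.057143·-0.142857=0.0082; V=1.714286+-0.057143+0.008163=1.6653
k=4 src: inc=0.008163, refl=0.008163·0.200000=0.0016; V=1.657143+0.008163+0.001633=1.6669
k=5 load: inc=0.001633, refl=0.001633·-0.142857=-0.0002; V=1.665306+0.001633+-0.000233=1.6667
k=6 src: inc=-0.000233, refl=-0.000233·0.200000=-0.0000; V=1.666939+-0.000233+-0.000047=1.6667
k=7 load: inc=-0.000047, refl=-0.000047·-0.142857=0.0000; V=1.666706+-0.000047+0.000007=1.6667

0 0 source 2.0000
1 4 load 1.7143
2 8 source 1.6571
3 12 load 1.6653
4 16 source 1.6669
5 20 load 1.6667
6 24 source 1.6667
7 28 load 1.6667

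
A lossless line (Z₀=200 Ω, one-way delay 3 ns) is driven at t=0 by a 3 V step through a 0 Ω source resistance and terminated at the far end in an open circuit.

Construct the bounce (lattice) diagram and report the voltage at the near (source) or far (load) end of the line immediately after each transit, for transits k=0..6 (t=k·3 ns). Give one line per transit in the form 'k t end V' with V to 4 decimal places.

Γ_L=1.000000, Γ_S=-1.000000; launch V₁=3·200/200=3.000000
k=0 src: V=3.0000
k=1 load: inc=3.000000, refl=3.000000·1.000000=3.0000; V=0.000000+3.000000+3.000000=6.0000
k=2 src: inc=3.000000, refl=3.000000·-1.000000=-3.0000; V=3.000000+3.000000+-3.000000=3.0000
k=3 load: inc=-3.000000, refl=-3.000000·1.000000=-3.0000; V=6.000000+-3.000000+-3.000000=0.0000
k=4 src: inc=-3.000000, refl=-3.000000·-1.000000=3.0000; V=3.000000+-3.000000+3.000000=3.0000
k=5 load: inc=3.000000, refl=3.000000·1.000000=3.0000; V=0.000000+3.000000+3.000000=6.0000
k=6 src: inc=3.000000, refl=3.000000·-1.000000=-3.0000; V=3.000000+3.000000+-3.000000=3.0000

0 0 source 3.0000
1 3 load 6.0000
2 6 source 3.0000
3 9 load 0.0000
4 12 source 3.0000
5 15 load 6.0000
6 18 source 3.0000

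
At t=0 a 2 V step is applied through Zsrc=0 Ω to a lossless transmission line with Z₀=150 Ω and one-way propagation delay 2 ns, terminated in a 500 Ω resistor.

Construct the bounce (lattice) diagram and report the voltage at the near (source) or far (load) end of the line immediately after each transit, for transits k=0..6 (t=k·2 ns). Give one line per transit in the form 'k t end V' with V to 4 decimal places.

0 0 source 2.0000
1 2 load 3.0769
2 4 source 2.0000
3 6 load 1.4201
4 8 source 2.0000
5 10 load 2.3122
6 12 source 2.0000

Γ_L=0.538462, Γ_S=-1.000000; launch V₁=2·150/150=2.000000
k=0 src: V=2.0000
k=1 load: inc=2.000000, refl=2.000000·0.538462=1.0769; V=0.000000+2.000000+1.076923=3.0769
k=2 src: inc=1.076923, refl=1.076923·-1.000000=-1.0769; V=2.000000+1.076923+-1.076923=2.0000
k=3 load: inc=-1.076923, refl=-1.076923·0.538462=-0.5799; V=3.076923+-1.076923+-0.579882=1.4201
k=4 src: inc=-0.579882, refl=-0.579882·-1.000000=0.5799; V=2.000000+-0.579882+0.579882=2.0000
k=5 load: inc=0.579882, refl=0.579882·0.538462=0.3122; V=1.420118+0.579882+0.312244=2.3122
k=6 src: inc=0.312244, refl=0.312244·-1.000000=-0.3122; V=2.000000+0.312244+-0.312244=2.0000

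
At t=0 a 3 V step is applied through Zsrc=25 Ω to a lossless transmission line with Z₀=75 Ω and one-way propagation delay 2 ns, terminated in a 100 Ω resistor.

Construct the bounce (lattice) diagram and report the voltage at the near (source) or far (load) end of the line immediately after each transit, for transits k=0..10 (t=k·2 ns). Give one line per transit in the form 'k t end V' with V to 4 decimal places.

Γ_L=0.142857, Γ_S=-0.500000; launch V₁=3·75/100=2.250000
k=0 src: V=2.2500
k=1 load: inc=2.250000, refl=2.250000·0.142857=0.3214; V=0.000000+2.250000+0.321429=2.5714
k=2 src: inc=0.321429, refl=0.321429·-0.500000=-0.1607; V=2.250000+0.321429+-0.160714=2.4107
k=3 load: inc=-0.160714, refl=-0.160714·0.142857=-0.0230; V=2.571429+-0.160714+-0.022959=2.3878
k=4 src: inc=-0.022959, refl=-0.022959·-0.500000=0.0115; V=2.410714+-0.022959+0.011480=2.3992
k=5 load: inc=0.011480, refl=0.011480·0.142857=0.0016; V=2.387755+0.011480+0.001640=2.4009
k=6 src: inc=0.001640, refl=0.001640·-0.500000=-0.0008; V=2.399235+0.001640+-0.000820=2.4001
k=7 load: inc=-0.000820, refl=-0.000820·0.142857=-0.0001; V=2.400875+-0.000820+-0.000117=2.3999
k=8 src: inc=-0.000117, refl=-0.000117·-0.500000=0.0001; V=2.400055+-0.000117+0.000059=2.4000
k=9 load: inc=0.000059, refl=0.000059·0.142857=0.0000; V=2.399938+0.000059+0.000008=2.4000
k=10 src: inc=0.000008, refl=0.000008·-0.500000=-0.0000; V=2.399996+0.000008+-0.000004=2.4000

0 0 source 2.2500
1 2 load 2.5714
2 4 source 2.4107
3 6 load 2.3878
4 8 source 2.3992
5 10 load 2.4009
6 12 source 2.4001
7 14 load 2.3999
8 16 source 2.4000
9 18 load 2.4000
10 20 source 2.4000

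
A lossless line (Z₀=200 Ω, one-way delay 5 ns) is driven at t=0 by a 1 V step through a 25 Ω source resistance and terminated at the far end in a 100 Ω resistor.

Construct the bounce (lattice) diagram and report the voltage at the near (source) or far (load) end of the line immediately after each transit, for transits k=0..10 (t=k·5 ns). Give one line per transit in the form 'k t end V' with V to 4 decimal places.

0 0 source 0.8889
1 5 load 0.5926
2 10 source 0.8230
3 15 load 0.7462
4 20 source 0.8060
5 25 load 0.7861
6 30 source 0.8015
7 35 load 0.7964
8 40 source 0.8004
9 45 load 0.7991
10 50 source 0.8001

Γ_L=-0.333333, Γ_S=-0.777778; launch V₁=1·200/225=0.888889
k=0 src: V=0.8889
k=1 load: inc=0.888889, refl=0.888889·-0.333333=-0.2963; V=0.000000+0.888889+-0.296296=0.5926
k=2 src: inc=-0.296296, refl=-0.296296·-0.777778=0.2305; V=0.888889+-0.296296+0.230453=0.8230
k=3 load: inc=0.230453, refl=0.230453·-0.333333=-0.0768; V=0.592593+0.230453+-0.076818=0.7462
k=4 src: inc=-0.076818, refl=-0.076818·-0.777778=0.0597; V=0.823045+-0.076818+0.059747=0.8060
k=5 load: inc=0.059747, refl=0.059747·-0.333333=-0.0199; V=0.746228+0.059747+-0.019916=0.7861
k=6 src: inc=-0.019916, refl=-0.019916·-0.777778=0.0155; V=0.805975+-0.019916+0.015490=0.8015
k=7 load: inc=0.015490, refl=0.015490·-0.333333=-0.0052; V=0.786059+0.015490+-0.005163=0.7964
k=8 src: inc=-0.005163, refl=-0.005163·-0.777778=0.0040; V=0.801549+-0.005163+0.004016=0.8004
k=9 load: inc=0.004016, refl=0.004016·-0.333333=-0.0013; V=0.796386+0.004016+-0.001339=0.7991
k=10 src: inc=-0.001339, refl=-0.001339·-0.777778=0.0010; V=0.800402+-0.001339+0.001041=0.8001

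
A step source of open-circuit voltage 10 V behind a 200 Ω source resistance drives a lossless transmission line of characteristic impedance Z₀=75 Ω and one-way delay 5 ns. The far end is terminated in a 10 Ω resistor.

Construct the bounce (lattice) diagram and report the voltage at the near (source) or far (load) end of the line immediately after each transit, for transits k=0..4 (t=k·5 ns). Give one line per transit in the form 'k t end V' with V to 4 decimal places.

0 0 source 2.7273
1 5 load 0.6417
2 10 source -0.3063
3 15 load 0.4187
4 20 source 0.7482

Γ_L=-0.764706, Γ_S=0.454545; launch V₁=10·75/275=2.727273
k=0 src: V=2.7273
k=1 load: inc=2.727273, refl=2.727273·-0.764706=-2.0856; V=0.000000+2.727273+-2.085561=0.6417
k=2 src: inc=-2.085561, refl=-2.085561·0.454545=-0.9480; V=2.727273+-2.085561+-0.947982=-0.3063
k=3 load: inc=-0.947982, refl=-0.947982·-0.764706=0.7249; V=0.641711+-0.947982+0.724928=0.4187
k=4 src: inc=0.724928, refl=0.724928·0.454545=0.3295; V=-0.306271+0.724928+0.329513=0.7482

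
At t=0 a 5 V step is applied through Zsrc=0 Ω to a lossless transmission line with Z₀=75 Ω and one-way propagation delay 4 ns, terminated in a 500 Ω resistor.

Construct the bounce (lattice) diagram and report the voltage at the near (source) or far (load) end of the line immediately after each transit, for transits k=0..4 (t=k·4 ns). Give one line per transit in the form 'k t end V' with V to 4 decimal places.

Γ_L=0.739130, Γ_S=-1.000000; launch V₁=5·75/75=5.000000
k=0 src: V=5.0000
k=1 load: inc=5.000000, refl=5.000000·0.739130=3.6957; V=0.000000+5.000000+3.695652=8.6957
k=2 src: inc=3.695652, refl=3.695652·-1.000000=-3.6957; V=5.000000+3.695652+-3.695652=5.0000
k=3 load: inc=-3.695652, refl=-3.695652·0.739130=-2.7316; V=8.695652+-3.695652+-2.731569=2.2684
k=4 src: inc=-2.731569, refl=-2.731569·-1.000000=2.7316; V=5.000000+-2.731569+2.731569=5.0000

0 0 source 5.0000
1 4 load 8.6957
2 8 source 5.0000
3 12 load 2.2684
4 16 source 5.0000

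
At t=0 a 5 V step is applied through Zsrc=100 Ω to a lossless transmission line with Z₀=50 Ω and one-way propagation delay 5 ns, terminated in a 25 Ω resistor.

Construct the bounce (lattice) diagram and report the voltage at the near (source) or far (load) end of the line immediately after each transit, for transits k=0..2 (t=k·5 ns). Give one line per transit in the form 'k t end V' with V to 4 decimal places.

Γ_L=-0.333333, Γ_S=0.333333; launch V₁=5·50/150=1.666667
k=0 src: V=1.6667
k=1 load: inc=1.666667, refl=1.666667·-0.333333=-0.5556; V=0.000000+1.666667+-0.555556=1.1111
k=2 src: inc=-0.555556, refl=-0.555556·0.333333=-0.1852; V=1.666667+-0.555556+-0.185185=0.9259

0 0 source 1.6667
1 5 load 1.1111
2 10 source 0.9259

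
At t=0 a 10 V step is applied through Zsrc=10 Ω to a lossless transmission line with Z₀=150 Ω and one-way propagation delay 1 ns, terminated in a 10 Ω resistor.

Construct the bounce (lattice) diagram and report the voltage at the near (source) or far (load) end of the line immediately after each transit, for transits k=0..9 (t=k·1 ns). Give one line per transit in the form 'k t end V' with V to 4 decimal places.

Γ_L=-0.875000, Γ_S=-0.875000; launch V₁=10·150/160=9.375000
k=0 src: V=9.3750
k=1 load: inc=9.375000, refl=9.375000·-0.875000=-8.2031; V=0.000000+9.375000+-8.203125=1.1719
k=2 src: inc=-8.203125, refl=-8.203125·-0.875000=7.1777; V=9.375000+-8.203125+7.177734=8.3496
k=3 load: inc=7.177734, refl=7.177734·-0.875000=-6.2805; V=1.171875+7.177734+-6.280518=2.0691
k=4 src: inc=-6.280518, refl=-6.280518·-0.875000=5.4955; V=8.349609+-6.280518+5.495453=7.5645
k=5 load: inc=5.495453, refl=5.495453·-0.875000=-4.8085; V=2.069092+5.495453+-4.808521=2.7560
k=6 src: inc=-4.808521, refl=-4.808521·-0.875000=4.2075; V=7.564545+-4.808521+4.207456=6.9635
k=7 load: inc=4.207456, refl=4.207456·-0.875000=-3.6815; V=2.756023+4.207456+-3.681524=3.2820
k=8 src: inc=-3.681524, refl=-3.681524·-0.875000=3.2213; V=6.963480+-3.681524+3.221334=6.5033
k=9 load: inc=3.221334, refl=3.221334·-0.875000=-2.8187; V=3.281955+3.221334+-2.818667=3.6846

0 0 source 9.3750
1 1 load 1.1719
2 2 source 8.3496
3 3 load 2.0691
4 4 source 7.5645
5 5 load 2.7560
6 6 source 6.9635
7 7 load 3.2820
8 8 source 6.5033
9 9 load 3.6846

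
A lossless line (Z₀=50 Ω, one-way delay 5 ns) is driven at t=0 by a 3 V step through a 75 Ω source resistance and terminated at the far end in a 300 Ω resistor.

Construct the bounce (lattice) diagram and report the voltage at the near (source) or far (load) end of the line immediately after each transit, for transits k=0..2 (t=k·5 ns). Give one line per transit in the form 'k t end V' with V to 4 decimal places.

0 0 source 1.2000
1 5 load 2.0571
2 10 source 2.2286

Γ_L=0.714286, Γ_S=0.200000; launch V₁=3·50/125=1.200000
k=0 src: V=1.2000
k=1 load: inc=1.200000, refl=1.200000·0.714286=0.8571; V=0.000000+1.200000+0.857143=2.0571
k=2 src: inc=0.857143, refl=0.857143·0.200000=0.1714; V=1.200000+0.857143+0.171429=2.2286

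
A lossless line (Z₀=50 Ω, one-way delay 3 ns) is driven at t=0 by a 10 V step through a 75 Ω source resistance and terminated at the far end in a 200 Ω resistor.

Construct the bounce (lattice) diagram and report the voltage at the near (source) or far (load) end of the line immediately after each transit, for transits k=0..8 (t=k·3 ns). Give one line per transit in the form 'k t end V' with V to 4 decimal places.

Γ_L=0.600000, Γ_S=0.200000; launch V₁=10·50/125=4.000000
k=0 src: V=4.0000
k=1 load: inc=4.000000, refl=4.000000·0.600000=2.4000; V=0.000000+4.000000+2.400000=6.4000
k=2 src: inc=2.400000, refl=2.400000·0.200000=0.4800; V=4.000000+2.400000+0.480000=6.8800
k=3 load: inc=0.480000, refl=0.480000·0.600000=0.2880; V=6.400000+0.480000+0.288000=7.1680
k=4 src: inc=0.288000, refl=0.288000·0.200000=0.0576; V=6.880000+0.288000+0.057600=7.2256
k=5 load: inc=0.057600, refl=0.057600·0.600000=0.0346; V=7.168000+0.057600+0.034560=7.2602
k=6 src: inc=0.034560, refl=0.034560·0.200000=0.0069; V=7.225600+0.034560+0.006912=7.2671
k=7 load: inc=0.006912, refl=0.006912·0.600000=0.0041; V=7.260160+0.006912+0.004147=7.2712
k=8 src: inc=0.004147, refl=0.004147·0.200000=0.0008; V=7.267072+0.004147+0.000829=7.2720

0 0 source 4.0000
1 3 load 6.4000
2 6 source 6.8800
3 9 load 7.1680
4 12 source 7.2256
5 15 load 7.2602
6 18 source 7.2671
7 21 load 7.2712
8 24 source 7.2720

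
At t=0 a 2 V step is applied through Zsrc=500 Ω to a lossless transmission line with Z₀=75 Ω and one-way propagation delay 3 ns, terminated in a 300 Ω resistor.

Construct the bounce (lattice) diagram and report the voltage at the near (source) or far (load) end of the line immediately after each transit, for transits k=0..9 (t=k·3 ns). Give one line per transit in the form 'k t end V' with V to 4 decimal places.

0 0 source 0.2609
1 3 load 0.4174
2 6 source 0.5331
3 9 load 0.6025
4 12 source 0.6538
5 15 load 0.6846
6 18 source 0.7073
7 21 load 0.7210
8 24 source 0.7311
9 27 load 0.7371

Γ_L=0.600000, Γ_S=0.739130; launch V₁=2·75/575=0.260870
k=0 src: V=0.2609
k=1 load: inc=0.260870, refl=0.260870·0.600000=0.1565; V=0.000000+0.260870+0.156522=0.4174
k=2 src: inc=0.156522, refl=0.156522·0.739130=0.1157; V=0.260870+0.156522+0.115690=0.5331
k=3 load: inc=0.115690, refl=0.115690·0.600000=0.0694; V=0.417391+0.115690+0.069414=0.6025
k=4 src: inc=0.069414, refl=0.069414·0.739130=0.0513; V=0.533081+0.069414+0.051306=0.6538
k=5 load: inc=0.051306, refl=0.051306·0.600000=0.0308; V=0.602495+0.051306+0.030784=0.6846
k=6 src: inc=0.030784, refl=0.030784·0.739130=0.0228; V=0.653801+0.030784+0.022753=0.7073
k=7 load: inc=0.022753, refl=0.022753·0.600000=0.0137; V=0.684585+0.022753+0.013652=0.7210
k=8 src: inc=0.013652, refl=0.013652·0.739130=0.0101; V=0.707338+0.013652+0.010091=0.7311
k=9 load: inc=0.010091, refl=0.010091·0.600000=0.0061; V=0.720990+0.010091+0.006054=0.7371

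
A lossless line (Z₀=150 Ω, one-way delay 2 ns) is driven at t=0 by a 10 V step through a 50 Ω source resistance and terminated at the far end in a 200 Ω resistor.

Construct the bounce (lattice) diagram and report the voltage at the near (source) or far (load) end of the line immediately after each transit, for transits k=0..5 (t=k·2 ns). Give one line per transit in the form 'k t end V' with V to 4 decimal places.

Γ_L=0.142857, Γ_S=-0.500000; launch V₁=10·150/200=7.500000
k=0 src: V=7.5000
k=1 load: inc=7.500000, refl=7.500000·0.142857=1.0714; V=0.000000+7.500000+1.071429=8.5714
k=2 src: inc=1.071429, refl=1.071429·-0.500000=-0.5357; V=7.500000+1.071429+-0.535714=8.0357
k=3 load: inc=-0.535714, refl=-0.535714·0.142857=-0.0765; V=8.571429+-0.535714+-0.076531=7.9592
k=4 src: inc=-0.076531, refl=-0.076531·-0.500000=0.0383; V=8.035714+-0.076531+0.038265=7.9974
k=5 load: inc=0.038265, refl=0.038265·0.142857=0.0055; V=7.959184+0.038265+0.005466=8.0029

0 0 source 7.5000
1 2 load 8.5714
2 4 source 8.0357
3 6 load 7.9592
4 8 source 7.9974
5 10 load 8.0029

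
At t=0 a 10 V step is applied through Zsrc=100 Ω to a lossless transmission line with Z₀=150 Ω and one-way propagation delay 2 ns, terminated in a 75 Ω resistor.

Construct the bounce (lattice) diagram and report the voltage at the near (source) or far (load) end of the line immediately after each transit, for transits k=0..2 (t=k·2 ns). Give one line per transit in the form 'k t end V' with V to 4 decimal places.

0 0 source 6.0000
1 2 load 4.0000
2 4 source 4.4000

Γ_L=-0.333333, Γ_S=-0.200000; launch V₁=10·150/250=6.000000
k=0 src: V=6.0000
k=1 load: inc=6.000000, refl=6.000000·-0.333333=-2.0000; V=0.000000+6.000000+-2.000000=4.0000
k=2 src: inc=-2.000000, refl=-2.000000·-0.200000=0.4000; V=6.000000+-2.000000+0.400000=4.4000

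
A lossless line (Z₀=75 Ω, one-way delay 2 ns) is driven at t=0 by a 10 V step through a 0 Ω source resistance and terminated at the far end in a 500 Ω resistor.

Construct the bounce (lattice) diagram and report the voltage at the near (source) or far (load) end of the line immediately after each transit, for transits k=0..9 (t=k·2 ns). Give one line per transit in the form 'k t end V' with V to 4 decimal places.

Γ_L=0.739130, Γ_S=-1.000000; launch V₁=10·75/75=10.000000
k=0 src: V=10.0000
k=1 load: inc=10.000000, refl=10.000000·0.739130=7.3913; V=0.000000+10.000000+7.391304=17.3913
k=2 src: inc=7.391304, refl=7.391304·-1.000000=-7.3913; V=10.000000+7.391304+-7.391304=10.0000
k=3 load: inc=-7.391304, refl=-7.391304·0.739130=-5.4631; V=17.391304+-7.391304+-5.463138=4.5369
k=4 src: inc=-5.463138, refl=-5.463138·-1.000000=5.4631; V=10.000000+-5.463138+5.463138=10.0000
k=5 load: inc=5.463138, refl=5.463138·0.739130=4.0380; V=4.536862+5.463138+4.037972=14.0380
k=6 src: inc=4.037972, refl=4.037972·-1.000000=-4.0380; V=10.000000+4.037972+-4.037972=10.0000
k=7 load: inc=-4.037972, refl=-4.037972·0.739130=-2.9846; V=14.037972+-4.037972+-2.984588=7.0154
k=8 src: inc=-2.984588, refl=-2.984588·-1.000000=2.9846; V=10.000000+-2.984588+2.984588=10.0000
k=9 load: inc=2.984588, refl=2.984588·0.739130=2.2060; V=7.015412+2.984588+2.206000=12.2060

0 0 source 10.0000
1 2 load 17.3913
2 4 source 10.0000
3 6 load 4.5369
4 8 source 10.0000
5 10 load 14.0380
6 12 source 10.0000
7 14 load 7.0154
8 16 source 10.0000
9 18 load 12.2060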